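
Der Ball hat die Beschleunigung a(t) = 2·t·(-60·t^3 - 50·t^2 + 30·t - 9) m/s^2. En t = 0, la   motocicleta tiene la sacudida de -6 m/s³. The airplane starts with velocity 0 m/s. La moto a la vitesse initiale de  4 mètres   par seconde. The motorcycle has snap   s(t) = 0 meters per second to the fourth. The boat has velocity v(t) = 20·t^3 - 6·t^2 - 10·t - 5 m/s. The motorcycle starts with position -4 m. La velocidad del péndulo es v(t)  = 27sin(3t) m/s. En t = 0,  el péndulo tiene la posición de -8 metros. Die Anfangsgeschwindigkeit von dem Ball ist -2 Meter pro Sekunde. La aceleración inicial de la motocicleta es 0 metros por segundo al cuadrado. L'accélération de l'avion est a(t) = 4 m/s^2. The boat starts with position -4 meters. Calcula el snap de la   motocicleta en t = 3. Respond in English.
Using s(t) = 0 and substituting t = 3, we find s = 0.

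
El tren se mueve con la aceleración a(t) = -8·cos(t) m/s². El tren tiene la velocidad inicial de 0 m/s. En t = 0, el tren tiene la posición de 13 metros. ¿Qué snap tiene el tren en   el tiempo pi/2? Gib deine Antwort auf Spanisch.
Debemos derivar nuestra ecuación de la aceleración a(t) = -8·cos(t) 2 veces. La derivada de la aceleración da la sacudida: j(t) = 8·sin(t). Derivando la sacudida, obtenemos el snap: s(t) = 8·cos(t). Usando s(t) = 8·cos(t) y sustituyendo t = pi/2, encontramos s = 0.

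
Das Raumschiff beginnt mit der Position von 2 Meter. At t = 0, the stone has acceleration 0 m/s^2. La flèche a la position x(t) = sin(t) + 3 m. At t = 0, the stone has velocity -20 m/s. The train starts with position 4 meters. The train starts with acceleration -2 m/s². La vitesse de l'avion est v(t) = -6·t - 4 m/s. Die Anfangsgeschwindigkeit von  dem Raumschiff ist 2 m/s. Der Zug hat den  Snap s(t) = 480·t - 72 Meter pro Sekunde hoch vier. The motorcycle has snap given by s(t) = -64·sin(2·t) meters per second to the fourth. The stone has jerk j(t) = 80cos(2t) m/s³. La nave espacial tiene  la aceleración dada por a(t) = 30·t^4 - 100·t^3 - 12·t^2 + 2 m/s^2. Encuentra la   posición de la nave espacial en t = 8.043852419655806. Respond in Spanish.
Partiendo de la aceleración a(t) = 30·t^4 - 100·t^3 - 12·t^2 + 2, tomamos 2 integrales. Tomando ∫a(t)dt y aplicando v(0) = 2, encontramos v(t) = 6·t^5 - 25·t^4 - 4·t^3 + 2·t + 2. La antiderivada de la velocidad es la posición. Usando x(0) = 2, obtenemos x(t) = t^6 - 5·t^5 - t^4 + t^2 + 2·t + 2. Usando x(t) = t^6 - 5·t^5 - t^4 + t^2 + 2·t + 2 y sustituyendo t = 8.043852419655806, encontramos x = 98401.0071772569.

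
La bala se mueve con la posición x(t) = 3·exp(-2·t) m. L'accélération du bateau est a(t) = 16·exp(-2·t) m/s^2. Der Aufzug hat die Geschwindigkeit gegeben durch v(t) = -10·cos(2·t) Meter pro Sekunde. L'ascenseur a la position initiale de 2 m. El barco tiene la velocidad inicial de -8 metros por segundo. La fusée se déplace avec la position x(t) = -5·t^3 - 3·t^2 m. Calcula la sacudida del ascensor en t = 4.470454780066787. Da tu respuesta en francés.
Nous devons dériver notre équation de la vitesse v(t) = -10·cos(2·t) 2 fois. En dérivant la vitesse, nous obtenons l'accélération: a(t) = 20·sin(2·t). En dérivant l'accélération, nous obtenons le jerk: j(t) = 40·cos(2·t). En utilisant j(t) = 40·cos(2·t) et en substituant t = 4.470454780066787, nous trouvons j = -35.4080777463369.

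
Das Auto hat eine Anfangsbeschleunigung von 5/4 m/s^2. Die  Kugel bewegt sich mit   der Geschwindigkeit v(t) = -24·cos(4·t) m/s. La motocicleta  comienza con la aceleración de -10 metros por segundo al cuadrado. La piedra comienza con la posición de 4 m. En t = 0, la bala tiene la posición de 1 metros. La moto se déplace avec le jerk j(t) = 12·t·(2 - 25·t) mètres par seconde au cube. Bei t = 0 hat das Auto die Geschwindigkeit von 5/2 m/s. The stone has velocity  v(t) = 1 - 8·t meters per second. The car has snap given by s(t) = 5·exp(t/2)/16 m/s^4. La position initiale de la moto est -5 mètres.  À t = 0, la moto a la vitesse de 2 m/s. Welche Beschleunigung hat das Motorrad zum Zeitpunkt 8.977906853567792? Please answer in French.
En partant du jerk j(t) = 12·t·(2 - 25·t), nous prenons 1 primitive. En prenant ∫j(t)dt et en appliquant a(0) = -10, nous trouvons a(t) = -100·t^3 + 12·t^2 - 10. De l'équation de l'accélération a(t) = -100·t^3 + 12·t^2 - 10, nous substituons t = 8.977906853567792 pour obtenir a = -71407.2196148811.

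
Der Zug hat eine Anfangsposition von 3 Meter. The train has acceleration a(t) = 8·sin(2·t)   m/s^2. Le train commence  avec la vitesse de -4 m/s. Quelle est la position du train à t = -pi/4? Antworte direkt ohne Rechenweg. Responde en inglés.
The answer is 5.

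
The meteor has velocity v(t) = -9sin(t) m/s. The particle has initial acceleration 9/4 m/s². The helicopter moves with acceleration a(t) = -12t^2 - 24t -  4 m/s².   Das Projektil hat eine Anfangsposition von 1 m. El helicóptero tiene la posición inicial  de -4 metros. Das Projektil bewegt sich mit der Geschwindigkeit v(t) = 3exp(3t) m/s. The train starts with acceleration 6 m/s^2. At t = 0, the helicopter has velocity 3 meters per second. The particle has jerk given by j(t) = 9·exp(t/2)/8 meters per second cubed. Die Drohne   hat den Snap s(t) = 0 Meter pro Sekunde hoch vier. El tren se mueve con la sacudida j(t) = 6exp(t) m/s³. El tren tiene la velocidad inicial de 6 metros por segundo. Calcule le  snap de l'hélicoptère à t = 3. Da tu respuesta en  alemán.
Um dies zu lösen, müssen wir 2 Ableitungen unserer Gleichung für die Beschleunigung a(t) = -12·t^2 - 24·t - 4 nehmen. Die Ableitung von der Beschleunigung ergibt den Ruck: j(t) = -24·t - 24. Die Ableitung von dem Ruck ergibt den Snap: s(t) = -24. Wir haben den Snap s(t) = -24. Durch Einsetzen von t = 3: s(3) = -24.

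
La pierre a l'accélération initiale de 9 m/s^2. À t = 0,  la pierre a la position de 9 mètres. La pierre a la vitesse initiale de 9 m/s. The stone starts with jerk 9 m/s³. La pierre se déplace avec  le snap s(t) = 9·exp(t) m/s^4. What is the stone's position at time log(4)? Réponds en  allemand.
Ausgehend von dem Snap s(t) = 9·exp(t), nehmen wir 4 Stammfunktionen. Mit ∫s(t)dt und Anwendung von j(0) = 9, finden wir j(t) = 9·exp(t). Die Stammfunktion von dem Ruck ist die Beschleunigung. Mit a(0) = 9 erhalten wir a(t) = 9·exp(t). Die Stammfunktion von der Beschleunigung, mit v(0) = 9, ergibt die Geschwindigkeit: v(t) = 9·exp(t). Durch Integration von der Geschwindigkeit und Verwendung der Anfangsbedingung x(0) = 9, erhalten wir x(t) = 9·exp(t). Aus der Gleichung für die Position x(t) = 9·exp(t), setzen wir t = log(4) ein und erhalten x = 36.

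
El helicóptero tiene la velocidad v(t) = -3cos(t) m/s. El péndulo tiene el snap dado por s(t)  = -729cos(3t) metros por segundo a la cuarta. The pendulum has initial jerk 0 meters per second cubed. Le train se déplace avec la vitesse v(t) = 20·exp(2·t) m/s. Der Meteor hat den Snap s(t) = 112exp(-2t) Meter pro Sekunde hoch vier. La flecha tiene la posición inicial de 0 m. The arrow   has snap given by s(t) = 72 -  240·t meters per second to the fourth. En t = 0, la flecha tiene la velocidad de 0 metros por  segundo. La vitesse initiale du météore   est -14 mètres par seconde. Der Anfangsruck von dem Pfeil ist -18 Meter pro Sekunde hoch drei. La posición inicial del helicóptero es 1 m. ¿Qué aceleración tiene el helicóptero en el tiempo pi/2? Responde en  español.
Para resolver esto, necesitamos tomar 1 derivada de nuestra ecuación de la velocidad v(t) = -3·cos(t). La derivada de la velocidad da la aceleración: a(t) = 3·sin(t). De la ecuación de la aceleración a(t) = 3·sin(t), sustituimos t = pi/2 para obtener a = 3.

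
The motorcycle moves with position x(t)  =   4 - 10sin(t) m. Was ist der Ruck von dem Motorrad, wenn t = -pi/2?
Wir müssen unsere Gleichung für die Position x(t) = 4 - 10·sin(t) 3-mal ableiten. Die Ableitung von der Position ergibt die Geschwindigkeit: v(t) = -10·cos(t). Durch Ableiten von der Geschwindigkeit erhalten wir die Beschleunigung: a(t) = 10·sin(t). Durch Ableiten von der Beschleunigung erhalten wir den Ruck: j(t) = 10·cos(t). Mit j(t) = 10·cos(t) und Einsetzen von t = -pi/2, finden wir j = 0.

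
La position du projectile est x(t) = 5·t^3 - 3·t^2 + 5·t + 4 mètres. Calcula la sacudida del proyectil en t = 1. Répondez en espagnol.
Debemos derivar nuestra ecuación de la posición x(t) = 5·t^3 - 3·t^2 + 5·t + 4 3 veces. La derivada de la posición da la velocidad: v(t) = 15·t^2 - 6·t + 5. La derivada de la velocidad da la aceleración: a(t) = 30·t - 6. Derivando la aceleración, obtenemos la sacudida: j(t) = 30. Usando j(t) = 30 y sustituyendo t = 1, encontramos j = 30.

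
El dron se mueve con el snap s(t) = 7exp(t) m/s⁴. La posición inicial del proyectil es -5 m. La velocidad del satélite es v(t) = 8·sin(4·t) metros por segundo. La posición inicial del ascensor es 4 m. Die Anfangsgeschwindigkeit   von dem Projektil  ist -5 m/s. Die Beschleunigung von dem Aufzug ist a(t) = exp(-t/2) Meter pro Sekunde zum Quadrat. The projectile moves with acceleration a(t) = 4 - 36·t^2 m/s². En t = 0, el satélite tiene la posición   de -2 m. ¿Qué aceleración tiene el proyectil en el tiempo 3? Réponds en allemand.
Aus der Gleichung für die Beschleunigung a(t) = 4 - 36·t^2, setzen wir t = 3 ein und erhalten a = -320.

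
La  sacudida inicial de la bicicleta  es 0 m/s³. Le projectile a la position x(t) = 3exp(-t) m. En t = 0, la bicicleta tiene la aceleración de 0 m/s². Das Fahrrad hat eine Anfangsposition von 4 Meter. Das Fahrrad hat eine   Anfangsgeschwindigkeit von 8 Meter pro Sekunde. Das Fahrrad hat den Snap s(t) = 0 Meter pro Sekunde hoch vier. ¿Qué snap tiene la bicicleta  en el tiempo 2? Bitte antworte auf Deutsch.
Wir haben den Snap s(t) = 0. Durch Einsetzen von t = 2: s(2) = 0.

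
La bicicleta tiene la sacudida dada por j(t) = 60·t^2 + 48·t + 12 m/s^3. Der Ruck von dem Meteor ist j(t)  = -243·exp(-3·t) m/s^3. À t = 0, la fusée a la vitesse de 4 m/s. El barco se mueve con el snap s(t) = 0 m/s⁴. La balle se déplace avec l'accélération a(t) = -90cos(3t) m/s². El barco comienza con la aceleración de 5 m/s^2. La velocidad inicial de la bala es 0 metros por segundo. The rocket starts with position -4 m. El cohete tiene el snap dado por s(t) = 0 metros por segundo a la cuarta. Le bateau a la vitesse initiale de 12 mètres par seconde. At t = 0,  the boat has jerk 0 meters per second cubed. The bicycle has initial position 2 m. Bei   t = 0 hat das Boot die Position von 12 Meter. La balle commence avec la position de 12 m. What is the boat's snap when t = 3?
Using s(t) = 0 and substituting t = 3, we find s = 0.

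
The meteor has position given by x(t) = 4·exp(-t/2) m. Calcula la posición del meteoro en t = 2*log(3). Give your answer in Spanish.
Usando x(t) = 4·exp(-t/2) y sustituyendo t = 2*log(3), encontramos x = 4/3.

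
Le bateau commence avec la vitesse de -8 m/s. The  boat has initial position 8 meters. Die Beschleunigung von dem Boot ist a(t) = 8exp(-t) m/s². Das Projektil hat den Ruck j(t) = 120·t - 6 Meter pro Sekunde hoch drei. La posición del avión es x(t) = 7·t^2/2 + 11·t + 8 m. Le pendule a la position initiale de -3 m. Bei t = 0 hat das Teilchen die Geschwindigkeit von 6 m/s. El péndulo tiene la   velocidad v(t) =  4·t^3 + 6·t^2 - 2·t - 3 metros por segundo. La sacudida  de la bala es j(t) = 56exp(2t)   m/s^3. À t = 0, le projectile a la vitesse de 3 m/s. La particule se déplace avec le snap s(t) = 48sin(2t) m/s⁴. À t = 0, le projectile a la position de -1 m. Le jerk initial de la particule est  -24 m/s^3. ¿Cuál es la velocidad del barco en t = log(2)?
Debemos encontrar la integral de nuestra ecuación de la aceleración a(t) = 8·exp(-t) 1 vez. Integrando la aceleración y usando la condición inicial v(0) = -8, obtenemos v(t) = -8·exp(-t). Tenemos la velocidad v(t) = -8·exp(-t). Sustituyendo t = log(2): v(log(2)) = -4.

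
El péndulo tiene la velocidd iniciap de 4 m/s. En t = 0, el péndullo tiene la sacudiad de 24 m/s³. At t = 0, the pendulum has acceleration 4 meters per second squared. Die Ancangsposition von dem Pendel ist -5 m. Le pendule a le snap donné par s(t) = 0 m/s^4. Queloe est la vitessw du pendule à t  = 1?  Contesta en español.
Debemos encontrar la antiderivada de nuestra ecuación del snap s(t) = 0 3 veces. La antiderivada del snap es la sacudida. Usando j(0) = 24, obtenemos j(t) = 24. Integrando la sacudida y usando la condición inicial a(0) = 4, obtenemos a(t) = 24·t + 4. La antiderivada de la aceleración es la velocidad. Usando v(0) = 4, obtenemos v(t) = 12·t^2 + 4·t + 4. Tenemos la velocidad v(t) = 12·t^2 + 4·t + 4. Sustituyendo t = 1: v(1) = 20.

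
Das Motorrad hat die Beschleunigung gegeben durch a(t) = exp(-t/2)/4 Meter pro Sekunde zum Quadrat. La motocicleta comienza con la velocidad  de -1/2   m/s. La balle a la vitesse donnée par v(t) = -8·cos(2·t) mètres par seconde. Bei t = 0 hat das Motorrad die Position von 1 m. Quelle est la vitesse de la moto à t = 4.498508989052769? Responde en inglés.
To find the answer, we compute 1 integral of a(t) = exp(-t/2)/4. Finding the antiderivative of a(t) and using v(0) = -1/2: v(t) = -exp(-t/2)/2. From the given velocity equation v(t) = -exp(-t/2)/2, we substitute t = 4.498508989052769 to get v = -0.0527389147786383.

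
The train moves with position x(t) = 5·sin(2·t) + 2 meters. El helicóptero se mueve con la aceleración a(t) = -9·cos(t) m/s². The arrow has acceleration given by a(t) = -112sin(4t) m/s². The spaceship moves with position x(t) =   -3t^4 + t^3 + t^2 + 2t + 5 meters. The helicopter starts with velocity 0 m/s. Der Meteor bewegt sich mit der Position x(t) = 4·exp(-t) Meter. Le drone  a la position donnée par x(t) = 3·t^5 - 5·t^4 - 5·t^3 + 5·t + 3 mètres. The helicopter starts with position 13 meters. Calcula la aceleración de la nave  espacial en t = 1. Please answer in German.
Um dies zu lösen, müssen wir 2 Ableitungen unserer Gleichung für die Position x(t) = -3·t^4 + t^3 + t^2 + 2·t + 5 nehmen. Durch Ableiten von der Position erhalten wir die Geschwindigkeit: v(t) = -12·t^3 + 3·t^2 + 2·t + 2. Durch Ableiten von der Geschwindigkeit erhalten wir die Beschleunigung: a(t) = -36·t^2 + 6·t + 2. Aus der Gleichung für die Beschleunigung a(t) = -36·t^2 + 6·t + 2, setzen wir t = 1 ein und erhalten a = -28.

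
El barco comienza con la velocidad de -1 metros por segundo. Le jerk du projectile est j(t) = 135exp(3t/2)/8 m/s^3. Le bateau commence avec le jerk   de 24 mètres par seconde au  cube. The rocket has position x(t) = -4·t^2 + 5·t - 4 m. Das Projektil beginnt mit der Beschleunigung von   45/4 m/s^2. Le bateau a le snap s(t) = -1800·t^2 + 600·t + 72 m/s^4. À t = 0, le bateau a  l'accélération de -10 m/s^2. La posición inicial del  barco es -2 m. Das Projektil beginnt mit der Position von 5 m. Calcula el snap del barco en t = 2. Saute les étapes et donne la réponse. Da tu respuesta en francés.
s(2) = -5928.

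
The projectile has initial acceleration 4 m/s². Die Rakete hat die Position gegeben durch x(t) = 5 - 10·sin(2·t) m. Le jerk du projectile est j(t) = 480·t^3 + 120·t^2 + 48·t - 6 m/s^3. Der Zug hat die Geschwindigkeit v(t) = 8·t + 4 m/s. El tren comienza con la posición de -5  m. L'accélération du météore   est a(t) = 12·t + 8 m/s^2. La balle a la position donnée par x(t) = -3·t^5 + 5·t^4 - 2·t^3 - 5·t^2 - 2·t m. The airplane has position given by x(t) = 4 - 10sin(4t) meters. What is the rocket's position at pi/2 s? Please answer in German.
Mit x(t) = 5 - 10·sin(2·t) und Einsetzen von t = pi/2, finden wir x = 5.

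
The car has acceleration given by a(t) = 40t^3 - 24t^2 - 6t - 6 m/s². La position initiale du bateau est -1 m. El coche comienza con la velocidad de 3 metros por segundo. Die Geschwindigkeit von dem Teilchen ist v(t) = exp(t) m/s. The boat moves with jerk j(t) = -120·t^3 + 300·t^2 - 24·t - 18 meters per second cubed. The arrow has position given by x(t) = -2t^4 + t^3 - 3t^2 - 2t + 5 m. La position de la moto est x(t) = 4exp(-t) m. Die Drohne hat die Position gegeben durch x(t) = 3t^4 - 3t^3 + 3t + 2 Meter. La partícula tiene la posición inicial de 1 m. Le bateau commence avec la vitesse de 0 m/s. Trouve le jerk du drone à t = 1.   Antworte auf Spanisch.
Debemos derivar nuestra ecuación de la posición x(t) = 3·t^4 - 3·t^3 + 3·t + 2 3 veces. Derivando la posición, obtenemos la velocidad: v(t) = 12·t^3 - 9·t^2 + 3. Tomando d/dt de v(t), encontramos a(t) = 36·t^2 - 18·t. Derivando la aceleración, obtenemos la sacudida: j(t) = 72·t - 18. Tenemos la sacudida j(t) = 72·t - 18. Sustituyendo t = 1: j(1) = 54.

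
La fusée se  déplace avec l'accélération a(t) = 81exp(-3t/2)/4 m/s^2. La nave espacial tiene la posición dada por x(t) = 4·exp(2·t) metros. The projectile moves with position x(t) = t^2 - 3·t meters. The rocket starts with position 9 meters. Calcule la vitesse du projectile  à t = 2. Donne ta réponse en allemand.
Um dies zu lösen, müssen wir 1 Ableitung unserer Gleichung für die Position x(t) = t^2 - 3·t nehmen. Durch Ableiten von der Position erhalten wir die Geschwindigkeit: v(t) = 2·t - 3. Mit v(t) = 2·t - 3 und Einsetzen von t = 2, finden wir v = 1.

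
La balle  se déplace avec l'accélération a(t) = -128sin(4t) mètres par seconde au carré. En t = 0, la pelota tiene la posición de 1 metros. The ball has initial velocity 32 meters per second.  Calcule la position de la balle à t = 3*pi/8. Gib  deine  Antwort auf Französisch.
Pour résoudre ceci, nous devons prendre 2 primitives de notre équation de l'accélération a(t) = -128·sin(4·t). La primitive de l'accélération est la vitesse. En utilisant v(0) = 32, nous obtenons v(t) = 32·cos(4·t). En prenant ∫v(t)dt et en appliquant x(0) = 1, nous trouvons x(t) = 8·sin(4·t) + 1. De l'équation de la position x(t) = 8·sin(4·t) + 1, nous substituons t = 3*pi/8 pour obtenir x = -7.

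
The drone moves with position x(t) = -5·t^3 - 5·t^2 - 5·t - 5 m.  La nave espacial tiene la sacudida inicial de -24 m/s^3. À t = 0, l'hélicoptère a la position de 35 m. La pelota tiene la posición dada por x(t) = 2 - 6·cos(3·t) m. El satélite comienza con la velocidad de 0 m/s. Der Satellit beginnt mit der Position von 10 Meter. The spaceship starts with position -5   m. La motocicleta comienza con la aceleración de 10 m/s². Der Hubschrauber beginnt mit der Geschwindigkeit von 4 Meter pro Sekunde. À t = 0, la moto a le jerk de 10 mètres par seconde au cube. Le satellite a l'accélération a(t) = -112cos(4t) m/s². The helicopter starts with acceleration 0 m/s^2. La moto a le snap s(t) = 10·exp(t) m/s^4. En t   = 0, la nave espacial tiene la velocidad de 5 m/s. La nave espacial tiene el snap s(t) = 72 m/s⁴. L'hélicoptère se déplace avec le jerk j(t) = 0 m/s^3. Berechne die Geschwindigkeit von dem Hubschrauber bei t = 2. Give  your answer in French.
Nous devons trouver l'intégrale de notre équation du jerk j(t) = 0 2 fois. L'intégrale du jerk, avec a(0) = 0, donne l'accélération: a(t) = 0. En intégrant l'accélération et en utilisant la condition initiale v(0) = 4, nous obtenons v(t) = 4. En utilisant v(t) = 4 et en substituant t = 2, nous trouvons v = 4.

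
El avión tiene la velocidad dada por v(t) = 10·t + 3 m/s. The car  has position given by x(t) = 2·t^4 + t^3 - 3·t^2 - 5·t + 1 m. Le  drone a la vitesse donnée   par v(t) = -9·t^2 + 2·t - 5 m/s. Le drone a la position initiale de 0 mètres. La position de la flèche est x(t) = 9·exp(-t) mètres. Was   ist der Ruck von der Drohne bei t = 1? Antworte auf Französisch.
Pour résoudre ceci, nous devons prendre 2 dérivées de notre équation de la vitesse v(t) = -9·t^2 + 2·t - 5. La dérivée de la vitesse donne l'accélération: a(t) = 2 - 18·t. En dérivant l'accélération, nous obtenons le jerk: j(t) = -18. De l'équation du jerk j(t) = -18, nous substituons t = 1 pour obtenir j = -18.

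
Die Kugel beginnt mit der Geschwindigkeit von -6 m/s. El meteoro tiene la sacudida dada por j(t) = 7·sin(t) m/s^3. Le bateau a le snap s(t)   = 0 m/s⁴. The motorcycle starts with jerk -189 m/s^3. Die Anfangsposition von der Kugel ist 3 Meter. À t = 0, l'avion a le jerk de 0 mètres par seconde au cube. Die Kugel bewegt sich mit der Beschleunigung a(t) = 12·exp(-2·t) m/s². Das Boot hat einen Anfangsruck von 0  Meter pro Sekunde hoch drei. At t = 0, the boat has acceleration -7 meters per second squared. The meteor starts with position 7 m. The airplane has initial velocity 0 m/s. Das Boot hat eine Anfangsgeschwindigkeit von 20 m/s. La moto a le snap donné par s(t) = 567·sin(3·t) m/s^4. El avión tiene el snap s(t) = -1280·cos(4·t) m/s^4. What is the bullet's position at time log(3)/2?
We must find the antiderivative of our acceleration equation a(t) = 12·exp(-2·t) 2 times. Taking ∫a(t)dt and applying v(0) = -6, we find v(t) = -6·exp(-2·t). Integrating velocity and using the initial condition x(0) = 3, we get x(t) = 3·exp(-2·t). Using x(t) = 3·exp(-2·t) and substituting t = log(3)/2, we find x = 1.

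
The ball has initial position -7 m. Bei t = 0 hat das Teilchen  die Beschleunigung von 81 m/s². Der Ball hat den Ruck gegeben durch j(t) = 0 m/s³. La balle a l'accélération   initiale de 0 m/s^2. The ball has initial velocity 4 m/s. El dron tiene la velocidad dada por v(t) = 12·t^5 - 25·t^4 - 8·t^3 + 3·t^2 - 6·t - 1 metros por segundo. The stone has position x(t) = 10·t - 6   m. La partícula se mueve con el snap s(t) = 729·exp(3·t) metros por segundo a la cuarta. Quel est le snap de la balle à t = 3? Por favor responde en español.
Partiendo de la sacudida j(t) = 0, tomamos 1 derivada. Tomando d/dt de j(t), encontramos s(t) = 0. Usando s(t) = 0 y sustituyendo t = 3, encontramos s = 0.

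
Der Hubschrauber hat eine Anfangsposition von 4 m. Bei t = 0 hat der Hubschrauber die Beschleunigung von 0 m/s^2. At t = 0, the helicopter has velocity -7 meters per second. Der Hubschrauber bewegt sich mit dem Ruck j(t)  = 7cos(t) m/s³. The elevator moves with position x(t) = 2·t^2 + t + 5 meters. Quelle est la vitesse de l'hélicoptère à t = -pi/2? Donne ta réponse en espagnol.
Debemos encontrar la integral de nuestra ecuación de la sacudida j(t) = 7·cos(t) 2 veces. Integrando la sacudida y usando la condición inicial a(0) = 0, obtenemos a(t) = 7·sin(t). Tomando ∫a(t)dt y aplicando v(0) = -7, encontramos v(t) = -7·cos(t). De la ecuación de la velocidad v(t) = -7·cos(t), sustituimos t = -pi/2 para obtener v = 0.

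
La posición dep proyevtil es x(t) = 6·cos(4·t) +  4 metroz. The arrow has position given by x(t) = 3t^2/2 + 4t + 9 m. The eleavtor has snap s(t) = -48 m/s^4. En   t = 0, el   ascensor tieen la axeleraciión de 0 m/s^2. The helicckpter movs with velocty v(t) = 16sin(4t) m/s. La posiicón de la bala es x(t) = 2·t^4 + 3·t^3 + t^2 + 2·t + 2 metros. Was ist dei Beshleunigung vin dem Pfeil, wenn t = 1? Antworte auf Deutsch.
Um dies zu lösen, müssen wir 2 Ableitungen unserer Gleichung für die Position x(t) = 3·t^2/2 + 4·t + 9 nehmen. Durch Ableiten von der Position erhalten wir die Geschwindigkeit: v(t) = 3·t + 4. Durch Ableiten von der Geschwindigkeit erhalten wir die Beschleunigung: a(t) = 3. Mit a(t) = 3 und Einsetzen von t = 1, finden wir a = 3.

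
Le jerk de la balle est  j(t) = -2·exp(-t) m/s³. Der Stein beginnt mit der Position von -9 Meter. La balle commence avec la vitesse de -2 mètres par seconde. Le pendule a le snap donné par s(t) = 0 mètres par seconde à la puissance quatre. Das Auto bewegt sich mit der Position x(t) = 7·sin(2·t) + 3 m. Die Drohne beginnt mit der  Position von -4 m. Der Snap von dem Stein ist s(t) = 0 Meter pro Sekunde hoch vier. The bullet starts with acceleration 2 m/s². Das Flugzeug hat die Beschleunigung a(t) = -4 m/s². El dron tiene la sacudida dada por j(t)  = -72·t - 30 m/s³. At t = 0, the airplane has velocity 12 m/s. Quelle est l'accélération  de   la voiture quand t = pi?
Pour résoudre ceci, nous devons prendre 2 dérivées de notre équation de la position x(t) = 7·sin(2·t) + 3. En prenant d/dt de x(t), nous trouvons v(t) = 14·cos(2·t). La dérivée de la vitesse donne l'accélération: a(t) = -28·sin(2·t). Nous avons l'accélération a(t) = -28·sin(2·t). En substituant t = pi: a(pi) = 0.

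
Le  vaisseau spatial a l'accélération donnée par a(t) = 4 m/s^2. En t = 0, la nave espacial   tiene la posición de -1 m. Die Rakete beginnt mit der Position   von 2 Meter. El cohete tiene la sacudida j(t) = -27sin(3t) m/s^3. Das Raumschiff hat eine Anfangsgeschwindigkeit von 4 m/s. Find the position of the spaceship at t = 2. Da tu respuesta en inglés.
To solve this, we need to take 2 antiderivatives of our acceleration equation a(t) = 4. Integrating acceleration and using the initial condition v(0) = 4, we get v(t) = 4·t + 4. The integral of velocity, with x(0) = -1, gives position: x(t) = 2·t^2 + 4·t - 1. Using x(t) = 2·t^2 + 4·t - 1 and substituting t = 2, we find x = 15.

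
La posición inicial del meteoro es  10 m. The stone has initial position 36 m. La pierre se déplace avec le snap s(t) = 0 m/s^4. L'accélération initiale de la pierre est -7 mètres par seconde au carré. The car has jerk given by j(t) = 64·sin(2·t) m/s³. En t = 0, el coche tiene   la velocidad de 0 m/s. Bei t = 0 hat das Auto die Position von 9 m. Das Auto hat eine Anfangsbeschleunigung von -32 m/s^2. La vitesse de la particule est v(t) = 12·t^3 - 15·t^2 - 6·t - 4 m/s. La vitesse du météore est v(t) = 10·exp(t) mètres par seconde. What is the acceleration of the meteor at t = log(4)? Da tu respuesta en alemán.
Wir müssen unsere Gleichung für die Geschwindigkeit v(t) = 10·exp(t) 1-mal ableiten. Die Ableitung von der Geschwindigkeit ergibt die Beschleunigung: a(t) = 10·exp(t). Wir haben die Beschleunigung a(t) = 10·exp(t). Durch Einsetzen von t = log(4): a(log(4)) = 40.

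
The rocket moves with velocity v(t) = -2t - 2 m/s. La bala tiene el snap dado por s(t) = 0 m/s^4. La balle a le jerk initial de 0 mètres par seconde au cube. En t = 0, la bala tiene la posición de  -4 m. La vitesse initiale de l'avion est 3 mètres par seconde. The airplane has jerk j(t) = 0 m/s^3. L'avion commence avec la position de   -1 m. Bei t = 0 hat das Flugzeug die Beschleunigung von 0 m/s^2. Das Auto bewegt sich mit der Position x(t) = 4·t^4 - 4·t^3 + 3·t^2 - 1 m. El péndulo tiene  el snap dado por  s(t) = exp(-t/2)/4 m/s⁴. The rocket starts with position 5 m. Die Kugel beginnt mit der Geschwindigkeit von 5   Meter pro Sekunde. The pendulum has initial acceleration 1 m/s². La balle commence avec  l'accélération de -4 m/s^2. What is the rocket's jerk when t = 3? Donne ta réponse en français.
En partant de la vitesse v(t) = -2·t - 2, nous prenons 2 dérivées. En dérivant la vitesse, nous obtenons l'accélération: a(t) = -2. La dérivée de l'accélération donne le jerk: j(t) = 0. Nous avons le jerk j(t) = 0. En substituant t = 3: j(3) = 0.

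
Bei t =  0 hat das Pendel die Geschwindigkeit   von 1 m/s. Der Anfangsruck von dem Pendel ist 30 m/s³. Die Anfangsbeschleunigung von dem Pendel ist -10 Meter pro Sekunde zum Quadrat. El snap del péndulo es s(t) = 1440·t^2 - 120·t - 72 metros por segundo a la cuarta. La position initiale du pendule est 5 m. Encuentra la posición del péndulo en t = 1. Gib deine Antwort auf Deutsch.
Wir müssen unsere Gleichung für den Snap s(t) = 1440·t^2 - 120·t - 72 4-mal integrieren. Durch Integration von dem Snap und Verwendung der Anfangsbedingung j(0) = 30, erhalten wir j(t) = 480·t^3 - 60·t^2 - 72·t + 30. Mit ∫j(t)dt und Anwendung von a(0) = -10, finden wir a(t) = 120·t^4 - 20·t^3 - 36·t^2 + 30·t - 10. Das Integral von der Beschleunigung, mit v(0) = 1, ergibt die Geschwindigkeit: v(t) = 24·t^5 - 5·t^4 - 12·t^3 + 15·t^2 - 10·t + 1. Mit ∫v(t)dt und Anwendung von x(0) = 5, finden wir x(t) = 4·t^6 - t^5 - 3·t^4 + 5·t^3 - 5·t^2 + t + 5. Aus der Gleichung für die Position x(t) = 4·t^6 - t^5 - 3·t^4 + 5·t^3 - 5·t^2 + t + 5, setzen wir t = 1 ein und erhalten x = 6.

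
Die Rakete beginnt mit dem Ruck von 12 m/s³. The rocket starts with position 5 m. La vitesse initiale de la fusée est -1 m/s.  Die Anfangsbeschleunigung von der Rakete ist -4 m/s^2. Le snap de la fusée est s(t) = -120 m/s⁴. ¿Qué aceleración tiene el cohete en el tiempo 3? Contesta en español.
Partiendo del snap s(t) = -120, tomamos 2 integrales. La antiderivada del snap, con j(0) = 12, da la sacudida: j(t) = 12 - 120·t. Tomando ∫j(t)dt y aplicando a(0) = -4, encontramos a(t) = -60·t^2 + 12·t - 4. De la ecuación de la aceleración a(t) = -60·t^2 + 12·t - 4, sustituimos t = 3 para obtener a = -508.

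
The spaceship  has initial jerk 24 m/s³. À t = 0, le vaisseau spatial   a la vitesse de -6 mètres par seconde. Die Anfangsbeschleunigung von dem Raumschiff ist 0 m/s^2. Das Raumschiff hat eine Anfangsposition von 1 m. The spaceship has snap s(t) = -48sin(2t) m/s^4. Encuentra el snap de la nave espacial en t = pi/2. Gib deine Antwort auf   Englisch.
From the given snap equation s(t) = -48·sin(2·t), we substitute t = pi/2 to get s = 0.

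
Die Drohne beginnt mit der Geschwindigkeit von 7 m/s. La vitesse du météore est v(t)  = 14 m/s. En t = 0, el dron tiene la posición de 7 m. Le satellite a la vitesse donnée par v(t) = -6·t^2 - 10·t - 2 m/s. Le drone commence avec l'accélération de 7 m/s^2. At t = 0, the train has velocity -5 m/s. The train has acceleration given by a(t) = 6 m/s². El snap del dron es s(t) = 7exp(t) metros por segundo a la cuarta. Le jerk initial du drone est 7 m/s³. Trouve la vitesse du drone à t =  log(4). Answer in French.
En partant du snap s(t) = 7·exp(t), nous prenons 3 primitives. L'intégrale du snap, avec j(0) = 7, donne le jerk: j(t) = 7·exp(t). L'intégrale du jerk, avec a(0) = 7, donne l'accélération: a(t) = 7·exp(t). L'intégrale de l'accélération est la vitesse. En utilisant v(0) = 7, nous obtenons v(t) = 7·exp(t). En utilisant v(t) = 7·exp(t) et en substituant t = log(4), nous trouvons v = 28.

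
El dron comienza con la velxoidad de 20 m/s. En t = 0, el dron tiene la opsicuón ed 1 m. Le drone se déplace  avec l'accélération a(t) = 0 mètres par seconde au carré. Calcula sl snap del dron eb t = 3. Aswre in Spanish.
Debemos derivar nuestra ecuación de la aceleración a(t) = 0 2 veces. La derivada de la aceleración da la sacudida: j(t) = 0. Tomando d/dt de j(t), encontramos s(t) = 0. De la ecuación del snap s(t) = 0, sustituimos t = 3 para obtener s = 0.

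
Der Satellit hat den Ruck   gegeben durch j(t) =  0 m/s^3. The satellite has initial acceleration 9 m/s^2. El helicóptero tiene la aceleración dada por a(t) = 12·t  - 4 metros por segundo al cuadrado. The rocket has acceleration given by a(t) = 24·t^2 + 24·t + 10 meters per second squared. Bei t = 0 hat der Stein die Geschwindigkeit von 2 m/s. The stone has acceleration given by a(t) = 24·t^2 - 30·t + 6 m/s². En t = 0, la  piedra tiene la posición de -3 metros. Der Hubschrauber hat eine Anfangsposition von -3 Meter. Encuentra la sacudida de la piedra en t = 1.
Partiendo de la aceleración a(t) = 24·t^2 - 30·t + 6, tomamos 1 derivada. Tomando d/dt de a(t), encontramos j(t) = 48·t - 30. Usando j(t) = 48·t - 30 y sustituyendo t = 1, encontramos j = 18.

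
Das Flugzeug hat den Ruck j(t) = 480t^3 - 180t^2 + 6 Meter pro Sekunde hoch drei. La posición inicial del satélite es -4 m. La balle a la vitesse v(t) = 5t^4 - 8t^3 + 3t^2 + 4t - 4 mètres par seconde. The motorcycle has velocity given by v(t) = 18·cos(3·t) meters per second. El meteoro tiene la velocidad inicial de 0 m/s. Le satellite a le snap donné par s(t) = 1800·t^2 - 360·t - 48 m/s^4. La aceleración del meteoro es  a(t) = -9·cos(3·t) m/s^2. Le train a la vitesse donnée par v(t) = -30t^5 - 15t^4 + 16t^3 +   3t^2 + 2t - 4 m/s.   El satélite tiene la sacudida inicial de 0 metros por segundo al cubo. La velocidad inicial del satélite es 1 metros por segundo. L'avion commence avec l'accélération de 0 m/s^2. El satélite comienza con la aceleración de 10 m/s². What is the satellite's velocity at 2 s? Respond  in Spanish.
Partiendo del snap s(t) = 1800·t^2 - 360·t - 48, tomamos 3 integrales. La integral del snap, con j(0) = 0, da la sacudida: j(t) = 12·t·(50·t^2 - 15·t - 4). Integrando la sacudida y usando la condición inicial a(0) = 10, obtenemos a(t) = 150·t^4 - 60·t^3 - 24·t^2 + 10. Tomando ∫a(t)dt y aplicando v(0) = 1, encontramos v(t) = 30·t^5 - 15·t^4 - 8·t^3 + 10·t + 1. Tenemos la velocidad v(t) = 30·t^5 - 15·t^4 - 8·t^3 + 10·t + 1. Sustituyendo t = 2: v(2) = 677.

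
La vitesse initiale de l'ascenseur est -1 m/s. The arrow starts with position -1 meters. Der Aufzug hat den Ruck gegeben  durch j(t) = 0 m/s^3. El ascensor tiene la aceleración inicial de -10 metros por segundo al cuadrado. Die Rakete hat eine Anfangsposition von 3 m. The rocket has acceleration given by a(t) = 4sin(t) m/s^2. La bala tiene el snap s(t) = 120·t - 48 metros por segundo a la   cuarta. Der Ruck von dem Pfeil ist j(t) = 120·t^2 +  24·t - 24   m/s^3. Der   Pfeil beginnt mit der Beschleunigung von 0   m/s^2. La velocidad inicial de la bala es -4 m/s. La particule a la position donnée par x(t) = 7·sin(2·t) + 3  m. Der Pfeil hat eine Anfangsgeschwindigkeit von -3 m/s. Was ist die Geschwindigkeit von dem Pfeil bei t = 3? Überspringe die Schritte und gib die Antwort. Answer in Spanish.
v(3) = 807.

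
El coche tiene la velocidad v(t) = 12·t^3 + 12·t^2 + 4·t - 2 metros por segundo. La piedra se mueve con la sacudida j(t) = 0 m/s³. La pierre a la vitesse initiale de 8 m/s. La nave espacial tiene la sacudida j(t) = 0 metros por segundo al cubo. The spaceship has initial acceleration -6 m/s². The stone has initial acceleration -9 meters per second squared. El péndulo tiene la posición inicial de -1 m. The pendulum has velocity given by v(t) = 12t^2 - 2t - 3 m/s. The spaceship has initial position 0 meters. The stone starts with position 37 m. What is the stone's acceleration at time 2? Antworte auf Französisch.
En partant du jerk j(t) = 0, nous prenons 1 primitive. La primitive du jerk est l'accélération. En utilisant a(0) = -9, nous obtenons a(t) = -9. En utilisant a(t) = -9 et en substituant t = 2, nous trouvons a = -9.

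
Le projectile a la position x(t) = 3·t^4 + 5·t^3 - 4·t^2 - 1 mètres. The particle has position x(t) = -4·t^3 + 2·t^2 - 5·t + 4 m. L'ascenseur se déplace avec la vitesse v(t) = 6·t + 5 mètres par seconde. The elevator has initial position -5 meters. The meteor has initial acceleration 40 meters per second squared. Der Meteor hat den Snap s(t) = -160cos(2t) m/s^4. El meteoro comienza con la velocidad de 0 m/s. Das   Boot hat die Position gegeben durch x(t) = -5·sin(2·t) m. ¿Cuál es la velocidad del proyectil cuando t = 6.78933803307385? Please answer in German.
Ausgehend von der Position x(t) = 3·t^4 + 5·t^3 - 4·t^2 - 1, nehmen wir 1 Ableitung. Die Ableitung von der Position ergibt die Geschwindigkeit: v(t) = 12·t^3 + 15·t^2 - 8·t. Mit v(t) = 12·t^3 + 15·t^2 - 8·t und Einsetzen von t = 6.78933803307385, finden wir v = 4392.57543673878.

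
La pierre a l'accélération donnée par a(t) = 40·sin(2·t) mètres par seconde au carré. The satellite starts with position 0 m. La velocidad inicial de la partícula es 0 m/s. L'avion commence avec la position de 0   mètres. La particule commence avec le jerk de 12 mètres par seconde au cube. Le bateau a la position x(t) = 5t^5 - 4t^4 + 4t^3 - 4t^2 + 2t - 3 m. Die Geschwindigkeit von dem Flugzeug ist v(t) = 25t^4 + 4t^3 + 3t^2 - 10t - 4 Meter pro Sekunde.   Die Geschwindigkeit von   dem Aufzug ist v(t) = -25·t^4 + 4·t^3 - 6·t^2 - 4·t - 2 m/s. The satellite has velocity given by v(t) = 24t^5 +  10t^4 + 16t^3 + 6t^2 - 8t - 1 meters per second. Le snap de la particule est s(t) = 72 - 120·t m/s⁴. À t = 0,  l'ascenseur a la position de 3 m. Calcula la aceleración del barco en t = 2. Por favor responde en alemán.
Wir müssen unsere Gleichung für die Position x(t) = 5·t^5 - 4·t^4 + 4·t^3 - 4·t^2 + 2·t - 3 2-mal ableiten. Durch Ableiten von der Position erhalten wir die Geschwindigkeit: v(t) = 25·t^4 - 16·t^3 + 12·t^2 - 8·t + 2. Mit d/dt von v(t) finden wir a(t) = 100·t^3 - 48·t^2 + 24·t - 8. Aus der Gleichung für die Beschleunigung a(t) = 100·t^3 - 48·t^2 + 24·t - 8, setzen wir t = 2 ein und erhalten a = 648.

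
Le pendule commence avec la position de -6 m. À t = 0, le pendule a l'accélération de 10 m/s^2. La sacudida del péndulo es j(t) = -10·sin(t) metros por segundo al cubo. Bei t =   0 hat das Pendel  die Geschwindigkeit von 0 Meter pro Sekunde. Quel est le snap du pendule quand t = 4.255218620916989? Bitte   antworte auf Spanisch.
Debemos derivar nuestra ecuación de la sacudida j(t) = -10·sin(t) 1 vez. Tomando d/dt de j(t), encontramos s(t) = -10·cos(t). Tenemos el snap s(t) = -10·cos(t). Sustituyendo t = 4.255218620916989: s(4.255218620916989) = 4.41410826567815.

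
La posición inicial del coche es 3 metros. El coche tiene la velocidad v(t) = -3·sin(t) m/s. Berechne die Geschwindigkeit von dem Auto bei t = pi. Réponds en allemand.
Mit v(t) = -3·sin(t) und Einsetzen von t = pi, finden wir v = 0.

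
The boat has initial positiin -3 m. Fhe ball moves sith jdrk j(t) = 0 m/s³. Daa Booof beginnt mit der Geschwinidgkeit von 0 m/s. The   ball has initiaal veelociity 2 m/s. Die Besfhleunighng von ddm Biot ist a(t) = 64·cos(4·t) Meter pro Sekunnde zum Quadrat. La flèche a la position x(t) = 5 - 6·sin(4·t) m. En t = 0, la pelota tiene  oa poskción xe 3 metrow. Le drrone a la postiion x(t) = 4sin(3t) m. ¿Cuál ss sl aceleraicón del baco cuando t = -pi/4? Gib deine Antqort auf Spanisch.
Usando a(t) = 64·cos(4·t) y sustituyendo t = -pi/4, encontramos a = -64.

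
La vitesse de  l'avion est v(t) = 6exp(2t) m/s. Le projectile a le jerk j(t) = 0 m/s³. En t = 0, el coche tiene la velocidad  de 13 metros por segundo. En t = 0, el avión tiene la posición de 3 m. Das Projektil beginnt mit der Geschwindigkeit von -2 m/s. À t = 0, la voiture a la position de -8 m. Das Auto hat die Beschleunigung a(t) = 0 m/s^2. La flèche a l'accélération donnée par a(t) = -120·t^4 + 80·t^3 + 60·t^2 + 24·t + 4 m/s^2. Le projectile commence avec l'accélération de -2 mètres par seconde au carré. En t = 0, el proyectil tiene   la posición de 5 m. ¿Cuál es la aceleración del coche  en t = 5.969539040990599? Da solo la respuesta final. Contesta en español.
En t = 5.969539040990599, a = 0.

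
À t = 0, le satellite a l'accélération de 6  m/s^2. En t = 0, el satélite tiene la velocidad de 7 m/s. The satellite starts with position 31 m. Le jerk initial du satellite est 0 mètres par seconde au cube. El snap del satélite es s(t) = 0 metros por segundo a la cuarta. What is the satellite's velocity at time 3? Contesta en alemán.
Wir müssen unsere Gleichung für den Snap s(t) = 0 3-mal integrieren. Die Stammfunktion von dem Snap ist der Ruck. Mit j(0) = 0 erhalten wir j(t) = 0. Mit ∫j(t)dt und Anwendung von a(0) = 6, finden wir a(t) = 6. Durch Integration von der Beschleunigung und Verwendung der Anfangsbedingung v(0) = 7, erhalten wir v(t) = 6·t + 7. Wir haben die Geschwindigkeit v(t) = 6·t + 7. Durch Einsetzen von t = 3: v(3) = 25.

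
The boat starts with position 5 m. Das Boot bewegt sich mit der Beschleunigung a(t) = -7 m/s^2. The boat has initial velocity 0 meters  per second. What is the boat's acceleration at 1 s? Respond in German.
Aus der Gleichung für die Beschleunigung a(t) = -7, setzen wir t = 1 ein und erhalten a = -7.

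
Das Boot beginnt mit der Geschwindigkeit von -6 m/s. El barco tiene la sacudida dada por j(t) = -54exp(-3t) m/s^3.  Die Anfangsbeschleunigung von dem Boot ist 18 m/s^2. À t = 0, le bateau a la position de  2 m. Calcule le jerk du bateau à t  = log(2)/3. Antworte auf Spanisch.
Tenemos la sacudida j(t) = -54·exp(-3·t). Sustituyendo t = log(2)/3: j(log(2)/3) = -27.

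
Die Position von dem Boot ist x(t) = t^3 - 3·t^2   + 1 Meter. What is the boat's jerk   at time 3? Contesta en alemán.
Ausgehend von der Position x(t) = t^3 - 3·t^2 + 1, nehmen wir 3 Ableitungen. Mit d/dt von x(t) finden wir v(t) = 3·t^2 - 6·t. Durch Ableiten von der Geschwindigkeit erhalten wir die Beschleunigung: a(t) = 6·t - 6. Mit d/dt von a(t) finden wir j(t) = 6. Wir haben den Ruck j(t) = 6. Durch Einsetzen von t = 3: j(3) = 6.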